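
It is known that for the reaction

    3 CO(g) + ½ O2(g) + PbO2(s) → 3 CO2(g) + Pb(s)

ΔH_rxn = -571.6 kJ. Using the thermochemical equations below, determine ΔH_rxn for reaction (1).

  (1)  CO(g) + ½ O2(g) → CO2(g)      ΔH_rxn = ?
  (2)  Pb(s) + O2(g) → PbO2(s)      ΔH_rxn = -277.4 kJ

ΔH_rxn = -283.0 kJ

(1) × 3 (scale by 3 for the 3 CO(g)): contributes 3·x
(2) reversed (reverse to put PbO2(s) on the reactant side): +277.4 kJ
-571.6 = (+277.4) + 3·x
x = (-571.6 − (+277.4)) / (3) = -283.0 kJ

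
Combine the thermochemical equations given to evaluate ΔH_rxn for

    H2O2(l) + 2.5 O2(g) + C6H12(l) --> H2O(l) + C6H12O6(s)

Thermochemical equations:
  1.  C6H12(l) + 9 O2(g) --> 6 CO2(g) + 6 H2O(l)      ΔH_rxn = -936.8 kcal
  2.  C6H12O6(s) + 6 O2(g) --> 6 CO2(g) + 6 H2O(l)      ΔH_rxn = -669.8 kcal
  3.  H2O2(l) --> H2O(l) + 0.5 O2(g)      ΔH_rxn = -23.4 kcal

ΔH_rxn = -290.4 kcal

eq. 1 as written: -936.8 kcal
eq. 2 reversed: +669.8 kcal
eq. 3 as written: -23.4 kcal
ΔH_rxn = (-936.8) + (+669.8) + (-23.4) = -290.4 kcal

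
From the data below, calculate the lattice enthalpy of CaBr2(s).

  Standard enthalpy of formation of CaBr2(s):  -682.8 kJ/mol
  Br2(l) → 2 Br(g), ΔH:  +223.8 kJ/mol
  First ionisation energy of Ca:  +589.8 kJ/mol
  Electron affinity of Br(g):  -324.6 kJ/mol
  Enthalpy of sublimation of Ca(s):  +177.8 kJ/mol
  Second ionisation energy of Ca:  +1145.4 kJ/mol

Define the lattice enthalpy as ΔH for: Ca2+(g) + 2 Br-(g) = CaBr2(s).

U = -2170.4 kJ/mol

ΔHf° = 1·ΔHsub + 1·(ΣIE) + 1·D(Br2) + 2·EA + U
-682.8 = 1·(+177.8) + 1·(+1735.2) + 1·(+223.8) + 2·(-324.6) + U
U = -682.8 − (+1487.6) = -2170.4 kJ/mol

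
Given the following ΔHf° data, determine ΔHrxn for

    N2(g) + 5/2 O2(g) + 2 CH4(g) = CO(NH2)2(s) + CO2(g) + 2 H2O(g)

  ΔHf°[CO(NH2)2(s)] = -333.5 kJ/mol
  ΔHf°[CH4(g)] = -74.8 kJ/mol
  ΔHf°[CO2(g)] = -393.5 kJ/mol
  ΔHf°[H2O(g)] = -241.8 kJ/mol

Products: 1·(-333.5) + 1·(-393.5) + 2·(-241.8) = -1210.6
Reactants: 1·(+0.0) + 5/2·(+0.0) + 2·(-74.8) = -149.6
ΔHrxn = (-1210.6) − (-149.6) = -1061.0 kJ/mol

ΔHrxn = -1061.0 kJ/mol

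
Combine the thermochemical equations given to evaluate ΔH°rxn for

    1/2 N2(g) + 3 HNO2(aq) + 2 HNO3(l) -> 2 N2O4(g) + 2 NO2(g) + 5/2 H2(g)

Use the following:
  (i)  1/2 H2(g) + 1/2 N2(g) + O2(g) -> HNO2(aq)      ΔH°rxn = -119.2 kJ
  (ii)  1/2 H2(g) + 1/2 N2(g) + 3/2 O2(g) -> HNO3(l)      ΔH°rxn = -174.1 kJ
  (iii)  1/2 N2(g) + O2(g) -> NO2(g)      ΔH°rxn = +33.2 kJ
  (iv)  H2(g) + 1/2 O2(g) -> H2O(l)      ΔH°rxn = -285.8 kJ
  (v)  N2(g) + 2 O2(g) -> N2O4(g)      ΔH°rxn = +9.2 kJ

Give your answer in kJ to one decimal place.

ΔH°rxn = 790.6 kJ

(i) reversed and × 3 (reverse to put HNO2(aq) on the reactant side; scale by 3 for the 3 HNO2(aq)): (-3)·(-119.2) = +357.6 kJ
(ii) reversed and × 2 (reverse to put HNO3(l) on the reactant side; ×2 to match 2 HNO3(l) in the target): (-2)·(-174.1) = +348.2 kJ
(iii) × 2 (scale by 2 for the 2 NO2(g)): (2)·(+33.2) = +66.4 kJ
(iv): not needed (H2O(l) appears nowhere else).
(v) × 2 (×2 to match 2 N2O4(g) in the target): (2)·(+9.2) = +18.4 kJ
ΔH°rxn = (+357.6) + (+348.2) + (+66.4) + (+18.4) = 790.6 kJ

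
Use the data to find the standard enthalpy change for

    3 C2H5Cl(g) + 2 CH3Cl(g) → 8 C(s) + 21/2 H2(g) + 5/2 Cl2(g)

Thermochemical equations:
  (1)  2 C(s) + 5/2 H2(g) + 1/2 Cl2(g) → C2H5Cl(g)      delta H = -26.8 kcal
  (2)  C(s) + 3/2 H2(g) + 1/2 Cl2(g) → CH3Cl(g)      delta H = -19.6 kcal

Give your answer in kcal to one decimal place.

(1) reversed and × 3: (-3)·(-26.8) = +80.4 kcal
(2) reversed and × 2: (-2)·(-19.6) = +39.2 kcal
delta H = (+80.4) + (+39.2) = 119.6 kcal

delta H = 119.6 kcal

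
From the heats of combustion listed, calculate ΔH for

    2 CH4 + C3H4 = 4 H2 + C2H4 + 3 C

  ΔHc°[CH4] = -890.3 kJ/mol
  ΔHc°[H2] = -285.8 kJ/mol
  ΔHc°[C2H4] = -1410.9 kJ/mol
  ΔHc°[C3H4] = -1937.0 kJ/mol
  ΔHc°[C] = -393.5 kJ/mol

Using ΔH = Σ nΔHc°(reactants) − Σ nΔHc°(products):
= [2·(-890.3) + 1·(-1937.0)] − [4·(-285.8) + 1·(-1410.9) + 3·(-393.5)]
= 17.0 kJ/mol

ΔH = 17.0 kJ/mol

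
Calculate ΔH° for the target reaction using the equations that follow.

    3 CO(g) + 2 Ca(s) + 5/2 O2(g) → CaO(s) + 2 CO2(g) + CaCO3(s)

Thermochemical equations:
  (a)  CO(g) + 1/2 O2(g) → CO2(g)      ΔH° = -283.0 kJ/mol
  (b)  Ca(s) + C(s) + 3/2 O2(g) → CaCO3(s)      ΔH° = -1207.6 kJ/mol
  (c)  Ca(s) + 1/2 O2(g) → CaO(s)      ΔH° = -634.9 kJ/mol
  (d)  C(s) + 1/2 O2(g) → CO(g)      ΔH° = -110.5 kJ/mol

ΔH° = -2298.0 kJ/mol

(a) × 2: (2)·(-283.0) = -566.0 kJ/mol
(b) as written: -1207.6 kJ/mol
(c) as written: -634.9 kJ/mol
(d) reversed: +110.5 kJ/mol
Combining the equations, ΔH° = (2)·(-283.0) + (1)·(-1207.6) + (1)·(-634.9) + (-1)·(-110.5) = -2298.0 kJ/mol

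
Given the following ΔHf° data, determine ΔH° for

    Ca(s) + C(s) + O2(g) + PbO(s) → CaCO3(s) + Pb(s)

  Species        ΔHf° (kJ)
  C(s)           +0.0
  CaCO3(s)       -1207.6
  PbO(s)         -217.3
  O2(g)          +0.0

Products: 1·(-1207.6) + 1·(+0.0) = -1207.6
Reactants: 1·(+0.0) + 1·(+0.0) + 1·(+0.0) + 1·(-217.3) = -217.3
ΔH° = (-1207.6) − (-217.3) = -990.3 kJ

ΔH° = -990.3 kJ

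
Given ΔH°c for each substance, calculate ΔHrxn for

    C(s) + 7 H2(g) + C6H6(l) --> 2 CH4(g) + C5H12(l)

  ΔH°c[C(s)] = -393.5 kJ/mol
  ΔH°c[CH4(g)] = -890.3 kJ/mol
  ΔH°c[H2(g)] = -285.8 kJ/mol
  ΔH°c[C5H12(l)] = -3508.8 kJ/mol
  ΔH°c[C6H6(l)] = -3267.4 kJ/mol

ΔHrxn = -372.1 kJ/mol

With combustion enthalpies, reactants minus products:
= [1·(-393.5) + 7·(-285.8) + 1·(-3267.4)] − [2·(-890.3) + 1·(-3508.8)]
= -372.1 kJ/mol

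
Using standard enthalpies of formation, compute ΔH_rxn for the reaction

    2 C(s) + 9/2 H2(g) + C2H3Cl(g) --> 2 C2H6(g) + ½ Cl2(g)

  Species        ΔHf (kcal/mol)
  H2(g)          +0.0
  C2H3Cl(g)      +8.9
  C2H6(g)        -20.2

ΔH_rxn = -49.3 kcal/mol

Products: 2·(-20.2) + 1/2·(+0.0) = -40.4
Reactants: 2·(+0.0) + 9/2·(+0.0) + 1·(+8.9) = +8.9
ΔH_rxn = (-40.4) − (+8.9) = -49.3 kcal/mol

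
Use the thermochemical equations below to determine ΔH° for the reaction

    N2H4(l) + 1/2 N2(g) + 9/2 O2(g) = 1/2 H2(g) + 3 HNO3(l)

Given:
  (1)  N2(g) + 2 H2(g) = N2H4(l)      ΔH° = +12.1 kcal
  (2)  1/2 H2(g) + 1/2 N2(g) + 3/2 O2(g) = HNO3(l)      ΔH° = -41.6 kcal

ΔH° = -136.9 kcal

(1) reversed (N2H4(l) must end up as a reactant): -12.1 kcal
(2) × 3 (scale by 3 for the 3 HNO3(l)): (3)·(-41.6) = -124.8 kcal
ΔH° = (-1)·(+12.1) + (3)·(-41.6) = -136.9 kcal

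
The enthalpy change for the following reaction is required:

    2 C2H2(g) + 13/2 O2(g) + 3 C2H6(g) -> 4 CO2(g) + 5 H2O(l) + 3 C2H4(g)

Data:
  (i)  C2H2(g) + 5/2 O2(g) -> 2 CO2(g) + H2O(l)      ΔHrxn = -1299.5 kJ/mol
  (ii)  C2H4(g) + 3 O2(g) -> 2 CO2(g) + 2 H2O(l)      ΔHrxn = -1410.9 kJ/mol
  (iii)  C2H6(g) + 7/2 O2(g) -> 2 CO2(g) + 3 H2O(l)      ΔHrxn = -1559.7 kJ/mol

ΔHrxn = -3045.4 kJ/mol

(i) × 2: (2)·(-1299.5) = -2599.0 kJ/mol
(ii) reversed and × 3: (-3)·(-1410.9) = +4232.7 kJ/mol
(iii) × 3: (3)·(-1559.7) = -4679.1 kJ/mol
Summing the manipulated equations, ΔHrxn = (2)·(-1299.5) + (-3)·(-1410.9) + (3)·(-1559.7) = -3045.4 kJ/mol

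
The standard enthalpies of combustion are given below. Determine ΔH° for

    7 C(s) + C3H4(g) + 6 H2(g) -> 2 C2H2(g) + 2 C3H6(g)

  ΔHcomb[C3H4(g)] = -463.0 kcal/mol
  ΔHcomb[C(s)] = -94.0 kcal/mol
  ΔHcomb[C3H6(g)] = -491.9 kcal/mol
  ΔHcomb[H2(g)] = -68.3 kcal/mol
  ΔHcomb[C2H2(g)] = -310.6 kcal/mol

ΔH° = 74.2 kcal/mol

Using ΔH = Σ nΔHc°(reactants) − Σ nΔHc°(products):
= [7·(-94.0) + 1·(-463.0) + 6·(-68.3)] − [2·(-310.6) + 2·(-491.9)]
= 74.2 kcal/mol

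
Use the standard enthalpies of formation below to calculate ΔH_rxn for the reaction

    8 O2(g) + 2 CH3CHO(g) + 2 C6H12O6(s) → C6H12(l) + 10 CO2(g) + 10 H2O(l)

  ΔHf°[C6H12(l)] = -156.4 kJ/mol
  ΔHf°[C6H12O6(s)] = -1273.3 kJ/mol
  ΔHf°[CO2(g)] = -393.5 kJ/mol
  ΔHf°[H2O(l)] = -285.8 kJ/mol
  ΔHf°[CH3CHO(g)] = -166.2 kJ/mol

ΔH_rxn = -4070.4 kJ/mol

Products: 1·(-156.4) + 10·(-393.5) + 10·(-285.8) = -6949.4
Reactants: 8·(+0.0) + 2·(-166.2) + 2·(-1273.3) = -2879.0
ΔH_rxn = (-6949.4) − (-2879.0) = -4070.4 kJ/mol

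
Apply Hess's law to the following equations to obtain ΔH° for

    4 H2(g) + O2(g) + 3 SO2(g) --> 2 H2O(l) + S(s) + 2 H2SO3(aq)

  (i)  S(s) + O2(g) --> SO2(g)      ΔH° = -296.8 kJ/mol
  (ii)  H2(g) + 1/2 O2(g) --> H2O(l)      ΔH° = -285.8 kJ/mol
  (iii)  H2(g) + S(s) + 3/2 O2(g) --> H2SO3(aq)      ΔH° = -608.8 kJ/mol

ΔH° = -898.8 kJ/mol

(i) reversed and × 3 (reverse to put SO2(g) on the reactant side; scale by 3 for the 3 SO2(g)): (-3)·(-296.8) = +890.4 kJ/mol
(ii) × 2 (scale by 2 for the 2 H2O(l)): (2)·(-285.8) = -571.6 kJ/mol
(iii) × 2 (scale by 2 for the 2 H2SO3(aq)): (2)·(-608.8) = -1217.6 kJ/mol
ΔH° = (-3)·(-296.8) + (2)·(-285.8) + (2)·(-608.8) = -898.8 kJ/mol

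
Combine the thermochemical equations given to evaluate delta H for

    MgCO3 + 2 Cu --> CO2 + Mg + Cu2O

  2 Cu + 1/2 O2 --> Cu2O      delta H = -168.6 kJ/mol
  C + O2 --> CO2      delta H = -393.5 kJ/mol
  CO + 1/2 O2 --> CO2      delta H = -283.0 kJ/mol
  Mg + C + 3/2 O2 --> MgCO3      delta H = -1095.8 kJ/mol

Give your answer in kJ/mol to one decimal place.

equation 1 as written: -168.6 kJ/mol
equation 2 as written: -393.5 kJ/mol
equation 3: not needed.
equation 4 reversed: +1095.8 kJ/mol
Combining the equations, delta H = (1)·(-168.6) + (1)·(-393.5) + (-1)·(-1095.8) = 533.7 kJ/mol

delta H = 533.7 kJ/mol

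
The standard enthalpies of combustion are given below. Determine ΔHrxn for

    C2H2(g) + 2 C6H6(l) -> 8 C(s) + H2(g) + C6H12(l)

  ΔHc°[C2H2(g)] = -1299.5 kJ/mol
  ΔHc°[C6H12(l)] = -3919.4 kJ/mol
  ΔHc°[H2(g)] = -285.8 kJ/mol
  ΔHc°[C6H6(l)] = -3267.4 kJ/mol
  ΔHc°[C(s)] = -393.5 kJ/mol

ΔHrxn = -481.1 kJ/mol

Using ΔH = Σ nΔHc°(reactants) − Σ nΔHc°(products):
= [1·(-1299.5) + 2·(-3267.4)] − [8·(-393.5) + 1·(-285.8) + 1·(-3919.4)]
= -481.1 kJ/mol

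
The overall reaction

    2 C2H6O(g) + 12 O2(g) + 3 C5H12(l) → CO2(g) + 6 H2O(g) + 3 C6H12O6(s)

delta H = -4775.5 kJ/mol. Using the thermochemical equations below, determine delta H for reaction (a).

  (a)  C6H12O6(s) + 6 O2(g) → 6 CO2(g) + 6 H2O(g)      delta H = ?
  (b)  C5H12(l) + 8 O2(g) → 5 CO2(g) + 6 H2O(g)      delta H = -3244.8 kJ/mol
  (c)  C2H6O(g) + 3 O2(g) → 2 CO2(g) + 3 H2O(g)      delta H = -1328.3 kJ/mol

delta H = -2538.5 kJ/mol

(a) reversed and × 3: contributes −3·x
(b) × 3: (3)·(-3244.8) = -9734.4 kJ/mol
(c) × 2: (2)·(-1328.3) = -2656.6 kJ/mol
-4775.5 = (-9734.4) + (-2656.6) − 3·x
x = (-4775.5 − (-12391.0)) / (-3) = -2538.5 kJ/mol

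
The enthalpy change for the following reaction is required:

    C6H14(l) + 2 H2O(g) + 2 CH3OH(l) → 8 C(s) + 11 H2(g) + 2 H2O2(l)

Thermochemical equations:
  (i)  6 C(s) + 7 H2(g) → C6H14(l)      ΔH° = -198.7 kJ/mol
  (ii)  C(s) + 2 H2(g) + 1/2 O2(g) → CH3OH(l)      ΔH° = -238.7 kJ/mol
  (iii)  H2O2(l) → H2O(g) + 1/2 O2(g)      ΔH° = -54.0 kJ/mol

ΔH° = 784.1 kJ/mol

(i) reversed (C6H14(l) must end up as a reactant): +198.7 kJ/mol
(ii) reversed and × 2 (reverse to put CH3OH(l) on the reactant side; scale by 2 for the 2 CH3OH(l)): (-2)·(-238.7) = +477.4 kJ/mol
(iii) reversed and × 2 (H2O2(l) must end up as a product; scale by 2 for the 2 H2O2(l)): (-2)·(-54.0) = +108.0 kJ/mol
Since enthalpy is a state function, ΔH° = (+198.7) + (+477.4) + (+108.0) = 784.1 kJ/mol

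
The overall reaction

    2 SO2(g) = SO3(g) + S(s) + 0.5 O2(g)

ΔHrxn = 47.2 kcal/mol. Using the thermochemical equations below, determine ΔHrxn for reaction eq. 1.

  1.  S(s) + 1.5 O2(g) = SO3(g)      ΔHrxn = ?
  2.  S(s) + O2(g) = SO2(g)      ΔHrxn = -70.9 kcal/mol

ΔHrxn = -94.6 kcal/mol

eq. 1 as written: contributes x
eq. 2 reversed and × 2: (-2)·(-70.9) = +141.8 kcal/mol
+47.2 = (+141.8) + x
x = (+47.2 − (+141.8)) / (1) = -94.6 kcal/mol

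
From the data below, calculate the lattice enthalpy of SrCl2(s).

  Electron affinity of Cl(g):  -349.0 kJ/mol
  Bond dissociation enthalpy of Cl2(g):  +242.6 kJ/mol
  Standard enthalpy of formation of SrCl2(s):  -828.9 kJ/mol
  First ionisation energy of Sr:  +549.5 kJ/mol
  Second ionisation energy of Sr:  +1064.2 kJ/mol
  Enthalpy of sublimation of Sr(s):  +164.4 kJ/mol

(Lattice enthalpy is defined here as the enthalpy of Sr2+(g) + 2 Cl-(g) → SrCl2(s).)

ΔHf° = 1·ΔHsub + 1·(ΣIE) + 1·D(Cl2) + 2·EA + U
-828.9 = 1·(+164.4) + 1·(+1613.7) + 1·(+242.6) + 2·(-349.0) + U
U = -828.9 − (+1322.7) = -2151.6 kJ/mol

U = -2151.6 kJ/mol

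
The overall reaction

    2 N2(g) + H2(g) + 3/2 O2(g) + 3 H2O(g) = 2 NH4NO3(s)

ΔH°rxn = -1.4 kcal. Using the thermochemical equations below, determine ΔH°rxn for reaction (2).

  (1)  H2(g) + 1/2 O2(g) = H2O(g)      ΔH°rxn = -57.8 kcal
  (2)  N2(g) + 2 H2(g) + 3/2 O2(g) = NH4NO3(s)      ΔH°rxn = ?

ΔH°rxn = -87.4 kcal

(1) reversed and × 3 (reverse to put H2O(g) on the reactant side; ×3 to match 3 H2O(g) in the target): (-3)·(-57.8) = +173.4 kcal
(2) × 2 (scale by 2 for the 2 NH4NO3(s)): contributes 2·x
-1.4 = (+173.4) + 2·x
x = (-1.4 − (+173.4)) / (2) = -87.4 kcal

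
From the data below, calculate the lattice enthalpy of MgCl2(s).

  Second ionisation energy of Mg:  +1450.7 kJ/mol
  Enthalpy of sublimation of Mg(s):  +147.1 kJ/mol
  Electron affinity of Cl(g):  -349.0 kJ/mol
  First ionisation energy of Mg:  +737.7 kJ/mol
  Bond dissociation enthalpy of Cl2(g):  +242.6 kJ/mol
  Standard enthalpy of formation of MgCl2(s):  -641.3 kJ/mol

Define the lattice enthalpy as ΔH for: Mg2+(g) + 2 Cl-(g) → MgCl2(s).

U = -2521.4 kJ/mol

ΔHf° = 1·ΔHsub + 1·(ΣIE) + 1·D(Cl2) + 2·EA + U
-641.3 = 1·(+147.1) + 1·(+2188.4) + 1·(+242.6) + 2·(-349.0) + U
U = -641.3 − (+1880.1) = -2521.4 kJ/mol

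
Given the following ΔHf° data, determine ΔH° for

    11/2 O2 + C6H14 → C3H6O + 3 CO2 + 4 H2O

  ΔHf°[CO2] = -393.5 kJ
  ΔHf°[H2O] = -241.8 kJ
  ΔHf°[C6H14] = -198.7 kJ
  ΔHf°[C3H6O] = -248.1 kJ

ΔH° = -2197.1 kJ

Products: 1·(-248.1) + 3·(-393.5) + 4·(-241.8) = -2395.8
Reactants: 11/2·(+0.0) + 1·(-198.7) = -198.7
ΔH° = (-2395.8) − (-198.7) = -2197.1 kJ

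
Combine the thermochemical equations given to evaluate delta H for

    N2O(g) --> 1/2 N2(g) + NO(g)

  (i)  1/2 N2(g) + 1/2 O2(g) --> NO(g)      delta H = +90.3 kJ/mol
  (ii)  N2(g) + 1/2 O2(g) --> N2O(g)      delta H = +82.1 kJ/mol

delta H = 8.2 kJ/mol

(i) as written (NO(g) already on the product side): +90.3 kJ/mol
(ii) reversed (reverse to put N2O(g) on the reactant side): -82.1 kJ/mol
Summing the manipulated equations, delta H = (+90.3) + (-82.1) = 8.2 kJ/mol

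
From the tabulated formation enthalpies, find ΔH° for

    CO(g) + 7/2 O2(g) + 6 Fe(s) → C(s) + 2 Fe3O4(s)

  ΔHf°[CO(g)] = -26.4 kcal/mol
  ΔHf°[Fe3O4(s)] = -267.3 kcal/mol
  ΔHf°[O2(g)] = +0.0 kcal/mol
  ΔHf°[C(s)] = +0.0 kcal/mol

ΔH° = -508.2 kcal/mol

Products: 1·(+0.0) + 2·(-267.3) = -534.6
Reactants: 1·(-26.4) + 7/2·(+0.0) + 6·(+0.0) = -26.4
ΔH° = (-534.6) − (-26.4) = -508.2 kcal/mol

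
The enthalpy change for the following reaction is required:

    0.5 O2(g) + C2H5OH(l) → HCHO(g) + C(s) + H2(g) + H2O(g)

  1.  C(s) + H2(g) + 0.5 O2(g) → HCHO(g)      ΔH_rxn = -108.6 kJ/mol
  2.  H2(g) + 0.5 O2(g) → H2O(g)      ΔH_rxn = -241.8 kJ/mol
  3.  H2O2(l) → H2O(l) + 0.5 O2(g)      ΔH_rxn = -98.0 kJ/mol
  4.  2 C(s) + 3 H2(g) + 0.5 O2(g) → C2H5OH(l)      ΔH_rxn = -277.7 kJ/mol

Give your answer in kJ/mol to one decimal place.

ΔH_rxn = -72.7 kJ/mol

eq. 1 as written: -108.6 kJ/mol
eq. 2 as written: -241.8 kJ/mol
eq. 3: not needed.
eq. 4 reversed: +277.7 kJ/mol
ΔH_rxn = (-108.6) + (-241.8) + (+277.7) = -72.7 kJ/mol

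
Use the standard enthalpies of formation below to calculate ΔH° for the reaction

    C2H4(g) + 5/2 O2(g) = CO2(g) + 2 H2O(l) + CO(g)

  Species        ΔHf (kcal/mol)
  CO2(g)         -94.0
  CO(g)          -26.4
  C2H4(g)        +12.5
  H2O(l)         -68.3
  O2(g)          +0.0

ΔH° = -269.5 kcal/mol

Products: 1·(-94.0) + 2·(-68.3) + 1·(-26.4) = -257.0
Reactants: 1·(+12.5) + 5/2·(+0.0) = +12.5
ΔH° = (-257.0) − (+12.5) = -269.5 kcal/mol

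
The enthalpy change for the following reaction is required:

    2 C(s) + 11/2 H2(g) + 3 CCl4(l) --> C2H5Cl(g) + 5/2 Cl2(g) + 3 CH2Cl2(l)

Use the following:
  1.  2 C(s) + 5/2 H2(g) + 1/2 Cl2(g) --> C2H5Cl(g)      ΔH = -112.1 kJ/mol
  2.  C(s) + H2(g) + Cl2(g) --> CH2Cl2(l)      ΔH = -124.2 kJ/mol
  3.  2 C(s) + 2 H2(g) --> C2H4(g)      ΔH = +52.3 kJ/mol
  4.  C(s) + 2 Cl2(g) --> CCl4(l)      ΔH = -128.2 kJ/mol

eq. 1 as written: -112.1 kJ/mol
eq. 2 × 3: (3)·(-124.2) = -372.6 kJ/mol
eq. 3: not needed.
eq. 4 reversed and × 3: (-3)·(-128.2) = +384.6 kJ/mol
Combining the equations, ΔH = (1)·(-112.1) + (3)·(-124.2) + (-3)·(-128.2) = -100.1 kJ/mol

ΔH = -100.1 kJ/mol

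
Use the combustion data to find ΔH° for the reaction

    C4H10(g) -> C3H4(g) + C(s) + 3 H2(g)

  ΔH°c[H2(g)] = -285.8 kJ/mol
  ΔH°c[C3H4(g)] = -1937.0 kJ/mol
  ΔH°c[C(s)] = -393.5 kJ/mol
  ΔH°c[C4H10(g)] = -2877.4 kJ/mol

ΔH° = 310.5 kJ/mol

With combustion enthalpies, reactants minus products:
= [1·(-2877.4)] − [1·(-1937.0) + 1·(-393.5) + 3·(-285.8)]
= 310.5 kJ/mol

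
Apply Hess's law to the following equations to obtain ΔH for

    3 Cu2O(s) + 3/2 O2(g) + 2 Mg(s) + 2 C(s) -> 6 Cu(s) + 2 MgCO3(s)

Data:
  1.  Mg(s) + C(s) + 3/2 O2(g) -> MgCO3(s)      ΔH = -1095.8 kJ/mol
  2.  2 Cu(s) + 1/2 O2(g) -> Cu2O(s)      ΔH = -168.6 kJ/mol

eq. 1 × 2 (scale by 2 for the 2 MgCO3(s)): (2)·(-1095.8) = -2191.6 kJ/mol
eq. 2 reversed and × 3 (Cu2O(s) must end up as a reactant; ×3 to match 3 Cu2O(s) in the target): (-3)·(-168.6) = +505.8 kJ/mol
ΔH = (-2191.6) + (+505.8) = -1685.8 kJ/mol

ΔH = -1685.8 kJ/mol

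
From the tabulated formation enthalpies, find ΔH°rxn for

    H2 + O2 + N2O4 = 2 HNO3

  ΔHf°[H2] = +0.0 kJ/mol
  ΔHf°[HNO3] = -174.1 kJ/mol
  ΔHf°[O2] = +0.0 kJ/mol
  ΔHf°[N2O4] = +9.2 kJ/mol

ΔH°rxn = -357.4 kJ/mol

Products: 2·(-174.1) = -348.2
Reactants: 1·(+0.0) + 1·(+0.0) + 1·(+9.2) = +9.2
ΔH°rxn = (-348.2) − (+9.2) = -357.4 kJ/mol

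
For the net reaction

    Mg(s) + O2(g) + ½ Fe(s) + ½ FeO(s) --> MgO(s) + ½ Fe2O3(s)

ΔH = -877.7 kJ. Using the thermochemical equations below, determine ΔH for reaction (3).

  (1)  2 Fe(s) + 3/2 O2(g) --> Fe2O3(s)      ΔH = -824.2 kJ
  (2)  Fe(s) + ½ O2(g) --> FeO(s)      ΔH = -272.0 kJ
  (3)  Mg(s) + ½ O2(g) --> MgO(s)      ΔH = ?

(1) × 1/2 (×1/2 to match 1/2 Fe2O3(s) in the target): (1/2)·(-824.2) = -412.1 kJ
(2) reversed and × 1/2 (reverse to put FeO(s) on the reactant side; scale by 1/2 for the 1/2 FeO(s)): (-1/2)·(-272.0) = +136.0 kJ
(3) as written (MgO(s) already on the product side): contributes x
-877.7 = (-412.1) + (+136.0) + x
x = (-877.7 − (-276.1)) / (1) = -601.6 kJ

ΔH = -601.6 kJ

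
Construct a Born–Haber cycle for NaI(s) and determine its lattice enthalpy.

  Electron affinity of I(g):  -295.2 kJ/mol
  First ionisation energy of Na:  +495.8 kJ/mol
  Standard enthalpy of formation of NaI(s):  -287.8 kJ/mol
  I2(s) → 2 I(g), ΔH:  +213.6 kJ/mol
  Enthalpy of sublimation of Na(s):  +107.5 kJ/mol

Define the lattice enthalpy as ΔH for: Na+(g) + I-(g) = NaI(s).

U = -702.7 kJ/mol

ΔHf° = 1·ΔHsub + 1·(ΣIE) + 1/2·D(I2) + 1·EA + U
-287.8 = 1·(+107.5) + 1·(+495.8) + 1/2·(+213.6) + 1·(-295.2) + U
U = -287.8 − (+414.9) = -702.7 kJ/mol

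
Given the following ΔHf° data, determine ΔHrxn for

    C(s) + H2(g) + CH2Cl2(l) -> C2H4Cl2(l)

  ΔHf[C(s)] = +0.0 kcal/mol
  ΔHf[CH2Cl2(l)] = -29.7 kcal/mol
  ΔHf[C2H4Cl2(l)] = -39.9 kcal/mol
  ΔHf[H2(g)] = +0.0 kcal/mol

Products: 1·(-39.9) = -39.9
Reactants: 1·(+0.0) + 1·(+0.0) + 1·(-29.7) = -29.7
ΔHrxn = (-39.9) − (-29.7) = -10.2 kcal/mol

ΔHrxn = -10.2 kcal/mol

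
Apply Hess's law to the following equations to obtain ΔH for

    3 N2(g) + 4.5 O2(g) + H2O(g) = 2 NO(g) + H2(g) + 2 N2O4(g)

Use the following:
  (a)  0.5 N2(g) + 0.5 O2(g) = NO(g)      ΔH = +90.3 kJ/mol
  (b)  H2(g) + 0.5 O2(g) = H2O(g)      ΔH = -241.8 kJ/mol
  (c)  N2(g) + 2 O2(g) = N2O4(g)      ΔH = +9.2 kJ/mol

(a) × 2 (×2 to match 2 NO(g) in the target): (2)·(+90.3) = +180.6 kJ/mol
(b) reversed (H2O(g) must end up as a reactant): +241.8 kJ/mol
(c) × 2 (×2 to match 2 N2O4(g) in the target): (2)·(+9.2) = +18.4 kJ/mol
Combining the equations, ΔH = (2)·(+90.3) + (-1)·(-241.8) + (2)·(+9.2) = 440.8 kJ/mol

ΔH = 440.8 kJ/mol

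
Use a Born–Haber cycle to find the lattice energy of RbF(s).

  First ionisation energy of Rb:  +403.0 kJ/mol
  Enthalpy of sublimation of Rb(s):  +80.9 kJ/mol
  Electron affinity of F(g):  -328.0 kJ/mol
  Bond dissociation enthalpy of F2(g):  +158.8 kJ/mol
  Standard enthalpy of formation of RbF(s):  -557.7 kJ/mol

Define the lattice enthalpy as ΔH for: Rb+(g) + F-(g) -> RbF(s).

U = -793.0 kJ/mol

ΔHf° = 1·ΔHsub + 1·(ΣIE) + 1/2·D(F2) + 1·EA + U
-557.7 = 1·(+80.9) + 1·(+403.0) + 1/2·(+158.8) + 1·(-328.0) + U
U = -557.7 − (+235.3) = -793.0 kJ/mol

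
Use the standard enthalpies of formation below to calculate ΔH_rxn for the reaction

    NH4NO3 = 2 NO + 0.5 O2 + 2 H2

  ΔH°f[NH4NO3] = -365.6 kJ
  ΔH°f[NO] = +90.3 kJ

Products: 2·(+90.3) + 1/2·(+0.0) + 2·(+0.0) = +180.6
Reactants: 1·(-365.6) = -365.6
ΔH_rxn = (+180.6) − (-365.6) = 546.2 kJ

ΔH_rxn = 546.2 kJ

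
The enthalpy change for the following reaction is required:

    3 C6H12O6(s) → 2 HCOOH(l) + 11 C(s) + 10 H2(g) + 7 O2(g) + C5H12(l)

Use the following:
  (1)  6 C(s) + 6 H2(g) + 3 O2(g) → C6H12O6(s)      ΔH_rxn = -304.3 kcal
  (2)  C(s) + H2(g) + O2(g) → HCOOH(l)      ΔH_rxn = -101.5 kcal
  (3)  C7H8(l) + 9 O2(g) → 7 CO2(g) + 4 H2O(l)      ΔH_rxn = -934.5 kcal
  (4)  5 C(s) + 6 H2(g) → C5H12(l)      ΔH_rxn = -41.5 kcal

ΔH_rxn = 668.4 kcal

(1) reversed and × 3: (-3)·(-304.3) = +912.9 kcal
(2) × 2: (2)·(-101.5) = -203.0 kcal
(3): not needed.
(4) as written: -41.5 kcal
Combining the equations, ΔH_rxn = (+912.9) + (-203.0) + (-41.5) = 668.4 kcal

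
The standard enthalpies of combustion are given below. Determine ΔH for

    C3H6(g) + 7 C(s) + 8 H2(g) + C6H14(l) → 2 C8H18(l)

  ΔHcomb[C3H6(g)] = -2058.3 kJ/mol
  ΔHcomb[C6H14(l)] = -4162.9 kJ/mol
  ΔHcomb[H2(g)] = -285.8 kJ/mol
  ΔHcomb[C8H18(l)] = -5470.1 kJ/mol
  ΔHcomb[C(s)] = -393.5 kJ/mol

Using ΔH = Σ nΔHc°(reactants) − Σ nΔHc°(products):
= [1·(-2058.3) + 7·(-393.5) + 8·(-285.8) + 1·(-4162.9)] − [2·(-5470.1)]
= -321.9 kJ/mol

ΔH = -321.9 kJ/mol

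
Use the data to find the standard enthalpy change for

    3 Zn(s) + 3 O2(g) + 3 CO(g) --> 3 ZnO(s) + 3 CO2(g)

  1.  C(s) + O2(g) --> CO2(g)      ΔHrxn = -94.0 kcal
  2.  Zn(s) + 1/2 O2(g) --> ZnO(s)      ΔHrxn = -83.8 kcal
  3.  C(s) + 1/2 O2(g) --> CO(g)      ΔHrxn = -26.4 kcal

eq. 1 × 3: (3)·(-94.0) = -282.0 kcal
eq. 2 × 3: (3)·(-83.8) = -251.4 kcal
eq. 3 reversed and × 3: (-3)·(-26.4) = +79.2 kcal
By Hess's law, ΔHrxn = (-282.0) + (-251.4) + (+79.2) = -454.2 kcal

ΔHrxn = -454.2 kcal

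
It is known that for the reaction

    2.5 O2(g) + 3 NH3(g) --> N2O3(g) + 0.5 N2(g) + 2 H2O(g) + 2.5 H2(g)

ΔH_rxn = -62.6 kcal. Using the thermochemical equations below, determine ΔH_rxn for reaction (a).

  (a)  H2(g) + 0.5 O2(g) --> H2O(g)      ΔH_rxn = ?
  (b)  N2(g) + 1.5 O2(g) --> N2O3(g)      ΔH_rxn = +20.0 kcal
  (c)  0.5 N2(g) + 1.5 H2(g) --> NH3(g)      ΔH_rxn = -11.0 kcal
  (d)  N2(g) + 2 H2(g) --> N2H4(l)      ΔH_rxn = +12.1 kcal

(a) × 2: contributes 2·x
(b) as written: +20.0 kcal
(c) reversed and × 3: (-3)·(-11.0) = +33.0 kcal
(d): not needed.
-62.6 = (+20.0) + (+33.0) + 2·x
x = (-62.6 − (+53.0)) / (2) = -57.8 kcal

ΔH_rxn = -57.8 kcal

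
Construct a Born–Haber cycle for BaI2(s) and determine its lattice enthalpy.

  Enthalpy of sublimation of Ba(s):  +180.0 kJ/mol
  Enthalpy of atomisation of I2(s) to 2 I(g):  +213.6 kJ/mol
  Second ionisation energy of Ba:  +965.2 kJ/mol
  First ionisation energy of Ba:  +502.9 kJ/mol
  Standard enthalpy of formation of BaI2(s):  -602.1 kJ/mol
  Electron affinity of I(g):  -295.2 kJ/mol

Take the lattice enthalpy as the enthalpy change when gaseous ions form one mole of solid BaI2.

U = -1873.4 kJ/mol

ΔHf° = 1·ΔHsub + 1·(ΣIE) + 1·D(I2) + 2·EA + U
-602.1 = 1·(+180.0) + 1·(+1468.1) + 1·(+213.6) + 2·(-295.2) + U
U = -602.1 − (+1271.3) = -1873.4 kJ/mol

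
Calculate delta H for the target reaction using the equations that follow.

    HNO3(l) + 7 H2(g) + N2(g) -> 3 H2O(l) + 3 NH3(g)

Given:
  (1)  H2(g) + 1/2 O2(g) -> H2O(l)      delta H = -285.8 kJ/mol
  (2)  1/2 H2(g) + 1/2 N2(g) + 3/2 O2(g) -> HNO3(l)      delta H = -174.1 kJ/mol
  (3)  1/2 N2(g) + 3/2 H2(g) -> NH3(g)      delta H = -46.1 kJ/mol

(1) × 3: (3)·(-285.8) = -857.4 kJ/mol
(2) reversed: +174.1 kJ/mol
(3) × 3: (3)·(-46.1) = -138.3 kJ/mol
By Hess's law, delta H = (-857.4) + (+174.1) + (-138.3) = -821.6 kJ/mol

delta H = -821.6 kJ/mol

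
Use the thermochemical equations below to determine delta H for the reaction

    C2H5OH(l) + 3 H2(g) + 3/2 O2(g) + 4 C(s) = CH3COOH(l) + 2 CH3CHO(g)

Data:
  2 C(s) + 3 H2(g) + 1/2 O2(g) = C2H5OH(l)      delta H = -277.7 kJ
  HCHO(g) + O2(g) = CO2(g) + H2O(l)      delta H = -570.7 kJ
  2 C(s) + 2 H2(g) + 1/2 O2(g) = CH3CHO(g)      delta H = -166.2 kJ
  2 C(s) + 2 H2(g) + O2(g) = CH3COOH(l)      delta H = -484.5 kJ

equation 1 reversed: +277.7 kJ
equation 2: not needed.
equation 3 × 2: (2)·(-166.2) = -332.4 kJ
equation 4 as written: -484.5 kJ
delta H = (-1)·(-277.7) + (2)·(-166.2) + (1)·(-484.5) = -539.2 kJ

delta H = -539.2 kJ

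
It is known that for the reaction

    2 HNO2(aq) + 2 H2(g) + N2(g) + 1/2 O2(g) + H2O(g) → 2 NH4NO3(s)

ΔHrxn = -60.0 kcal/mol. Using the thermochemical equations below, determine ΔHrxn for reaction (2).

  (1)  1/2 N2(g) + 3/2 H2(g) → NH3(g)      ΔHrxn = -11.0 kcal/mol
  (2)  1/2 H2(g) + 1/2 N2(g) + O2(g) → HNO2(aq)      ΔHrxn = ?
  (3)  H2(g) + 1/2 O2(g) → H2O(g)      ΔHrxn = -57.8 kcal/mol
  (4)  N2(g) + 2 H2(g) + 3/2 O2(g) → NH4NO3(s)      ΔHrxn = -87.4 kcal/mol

(1): not needed (NH3(g) appears nowhere else).
(2) reversed and × 2 (HNO2(aq) must end up as a reactant; ×2 to match 2 HNO2(aq) in the target): contributes −2·x
(3) reversed (reverse to put H2O(g) on the reactant side): +57.8 kcal/mol
(4) × 2 (×2 to match 2 NH4NO3(s) in the target): (2)·(-87.4) = -174.8 kcal/mol
-60.0 = (+57.8) + (-174.8) − 2·x
x = (-60.0 − (-117.0)) / (-2) = -28.5 kcal/mol

ΔHrxn = -28.5 kcal/mol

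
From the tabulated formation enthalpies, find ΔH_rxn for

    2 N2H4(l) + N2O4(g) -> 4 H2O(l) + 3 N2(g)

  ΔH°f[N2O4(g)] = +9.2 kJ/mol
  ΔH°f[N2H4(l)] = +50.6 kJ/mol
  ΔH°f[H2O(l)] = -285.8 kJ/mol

Products: 4·(-285.8) + 3·(+0.0) = -1143.2
Reactants: 2·(+50.6) + 1·(+9.2) = +110.4
ΔH_rxn = (-1143.2) − (+110.4) = -1253.6 kJ/mol

ΔH_rxn = -1253.6 kJ/mol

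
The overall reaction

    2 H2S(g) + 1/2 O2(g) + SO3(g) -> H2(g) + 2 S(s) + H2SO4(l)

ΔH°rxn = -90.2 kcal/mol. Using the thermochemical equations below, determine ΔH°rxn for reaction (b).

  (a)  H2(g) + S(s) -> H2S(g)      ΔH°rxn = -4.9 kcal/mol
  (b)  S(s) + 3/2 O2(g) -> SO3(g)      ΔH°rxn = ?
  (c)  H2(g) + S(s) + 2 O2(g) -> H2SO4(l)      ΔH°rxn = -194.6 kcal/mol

(a) reversed and × 2: (-2)·(-4.9) = +9.8 kcal/mol
(b) reversed: contributes −x
(c) as written: -194.6 kcal/mol
-90.2 = (+9.8) + (-194.6) − x
x = (-90.2 − (-184.8)) / (-1) = -94.6 kcal/mol

ΔH°rxn = -94.6 kcal/mol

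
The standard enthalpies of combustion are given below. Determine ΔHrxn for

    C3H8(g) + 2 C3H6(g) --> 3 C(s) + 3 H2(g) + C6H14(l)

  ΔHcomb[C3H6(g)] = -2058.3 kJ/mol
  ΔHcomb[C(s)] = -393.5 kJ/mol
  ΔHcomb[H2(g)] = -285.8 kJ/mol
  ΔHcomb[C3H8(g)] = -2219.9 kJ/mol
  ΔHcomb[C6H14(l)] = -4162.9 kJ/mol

ΔHrxn = -135.7 kJ/mol

Using ΔH = Σ nΔHc°(reactants) − Σ nΔHc°(products):
= [1·(-2219.9) + 2·(-2058.3)] − [3·(-393.5) + 3·(-285.8) + 1·(-4162.9)]
= -135.7 kJ/mol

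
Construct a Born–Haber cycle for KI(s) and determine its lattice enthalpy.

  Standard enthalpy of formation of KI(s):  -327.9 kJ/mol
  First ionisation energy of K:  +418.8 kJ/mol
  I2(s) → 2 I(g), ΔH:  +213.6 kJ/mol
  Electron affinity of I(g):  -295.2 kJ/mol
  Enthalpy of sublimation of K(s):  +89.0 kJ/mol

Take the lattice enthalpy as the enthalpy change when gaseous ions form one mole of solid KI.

U = -647.3 kJ/mol

ΔHf° = 1·ΔHsub + 1·(ΣIE) + 1/2·D(I2) + 1·EA + U
-327.9 = 1·(+89.0) + 1·(+418.8) + 1/2·(+213.6) + 1·(-295.2) + U
U = -327.9 − (+319.4) = -647.3 kJ/mol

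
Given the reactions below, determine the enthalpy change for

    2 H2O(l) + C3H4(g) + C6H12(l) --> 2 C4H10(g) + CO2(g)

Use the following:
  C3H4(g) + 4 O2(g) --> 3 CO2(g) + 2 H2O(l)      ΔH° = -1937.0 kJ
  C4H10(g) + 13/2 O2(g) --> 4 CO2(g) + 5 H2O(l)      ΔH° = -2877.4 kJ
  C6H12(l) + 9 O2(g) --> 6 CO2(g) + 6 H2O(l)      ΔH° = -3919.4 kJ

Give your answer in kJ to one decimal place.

equation 1 as written (C3H4(g) already on the reactant side): -1937.0 kJ
equation 2 reversed and × 2 (reverse to put C4H10(g) on the product side; ×2 to match 2 C4H10(g) in the target): (-2)·(-2877.4) = +5754.8 kJ
equation 3 as written (C6H12(l) already on the reactant side): -3919.4 kJ
Since enthalpy is a state function, ΔH° = (-1937.0) + (+5754.8) + (-3919.4) = -101.6 kJ

ΔH° = -101.6 kJ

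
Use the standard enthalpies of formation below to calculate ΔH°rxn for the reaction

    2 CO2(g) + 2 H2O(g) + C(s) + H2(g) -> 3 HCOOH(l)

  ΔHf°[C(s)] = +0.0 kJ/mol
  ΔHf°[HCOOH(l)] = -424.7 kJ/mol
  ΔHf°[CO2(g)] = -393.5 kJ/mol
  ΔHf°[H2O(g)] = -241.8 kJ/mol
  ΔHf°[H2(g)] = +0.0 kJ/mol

ΔH°rxn = Σ nΔHf°(products) − Σ nΔHf°(reactants).
Products: 3·(-424.7) = -1274.1
Reactants: 2·(-393.5) + 2·(-241.8) + 1·(+0.0) + 1·(+0.0) = -1270.6
ΔH°rxn = (-1274.1) − (-1270.6) = -3.5 kJ/mol

ΔH°rxn = -3.5 kJ/mol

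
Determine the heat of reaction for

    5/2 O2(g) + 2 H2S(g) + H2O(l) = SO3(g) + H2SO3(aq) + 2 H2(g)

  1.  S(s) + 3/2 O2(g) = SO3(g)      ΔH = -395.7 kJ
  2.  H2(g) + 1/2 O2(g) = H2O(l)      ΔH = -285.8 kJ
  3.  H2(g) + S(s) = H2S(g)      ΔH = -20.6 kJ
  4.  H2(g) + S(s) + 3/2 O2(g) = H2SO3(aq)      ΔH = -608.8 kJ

eq. 1 as written: -395.7 kJ
eq. 2 reversed: +285.8 kJ
eq. 3 reversed and × 2: (-2)·(-20.6) = +41.2 kJ
eq. 4 as written: -608.8 kJ
By Hess's law, ΔH = (1)·(-395.7) + (-1)·(-285.8) + (-2)·(-20.6) + (1)·(-608.8) = -677.5 kJ

ΔH = -677.5 kJ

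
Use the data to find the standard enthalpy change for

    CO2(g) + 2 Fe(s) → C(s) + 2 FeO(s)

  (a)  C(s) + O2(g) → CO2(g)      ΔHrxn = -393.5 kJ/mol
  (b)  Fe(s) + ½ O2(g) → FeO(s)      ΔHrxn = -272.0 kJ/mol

ΔHrxn = -150.5 kJ/mol

(a) reversed (reverse to put CO2(g) on the reactant side): +393.5 kJ/mol
(b) × 2 (×2 to match 2 FeO(s) in the target): (2)·(-272.0) = -544.0 kJ/mol
ΔHrxn = (-1)·(-393.5) + (2)·(-272.0) = -150.5 kJ/mol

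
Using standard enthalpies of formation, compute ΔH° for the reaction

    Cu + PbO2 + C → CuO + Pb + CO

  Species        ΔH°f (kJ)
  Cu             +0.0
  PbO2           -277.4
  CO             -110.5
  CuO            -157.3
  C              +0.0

ΔH° = 9.6 kJ

ΔH°rxn = Σ nΔHf°(products) − Σ nΔHf°(reactants).
Products: 1·(-157.3) + 1·(+0.0) + 1·(-110.5) = -267.8
Reactants: 1·(+0.0) + 1·(-277.4) + 1·(+0.0) = -277.4
ΔH° = (-267.8) − (-277.4) = 9.6 kJ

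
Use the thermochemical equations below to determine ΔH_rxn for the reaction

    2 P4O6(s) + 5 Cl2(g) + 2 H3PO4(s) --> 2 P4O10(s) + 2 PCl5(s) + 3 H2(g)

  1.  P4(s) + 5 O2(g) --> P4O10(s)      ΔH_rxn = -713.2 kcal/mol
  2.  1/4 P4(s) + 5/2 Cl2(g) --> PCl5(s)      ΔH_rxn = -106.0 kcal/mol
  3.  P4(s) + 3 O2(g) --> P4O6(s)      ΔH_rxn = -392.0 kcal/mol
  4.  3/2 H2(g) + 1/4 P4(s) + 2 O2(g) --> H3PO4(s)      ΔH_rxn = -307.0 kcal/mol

ΔH_rxn = -240.4 kcal/mol

eq. 1 × 2 (scale by 2 for the 2 P4O10(s)): (2)·(-713.2) = -1426.4 kcal/mol
eq. 2 × 2 (scale by 2 for the 2 PCl5(s)): (2)·(-106.0) = -212.0 kcal/mol
eq. 3 reversed and × 2 (reverse to put P4O6(s) on the reactant side; ×2 to match 2 P4O6(s) in the target): (-2)·(-392.0) = +784.0 kcal/mol
eq. 4 reversed and × 2 (reverse to put H3PO4(s) on the reactant side; ×2 to match 2 H3PO4(s) in the target): (-2)·(-307.0) = +614.0 kcal/mol
By Hess's law, ΔH_rxn = (2)·(-713.2) + (2)·(-106.0) + (-2)·(-392.0) + (-2)·(-307.0) = -240.4 kcal/mol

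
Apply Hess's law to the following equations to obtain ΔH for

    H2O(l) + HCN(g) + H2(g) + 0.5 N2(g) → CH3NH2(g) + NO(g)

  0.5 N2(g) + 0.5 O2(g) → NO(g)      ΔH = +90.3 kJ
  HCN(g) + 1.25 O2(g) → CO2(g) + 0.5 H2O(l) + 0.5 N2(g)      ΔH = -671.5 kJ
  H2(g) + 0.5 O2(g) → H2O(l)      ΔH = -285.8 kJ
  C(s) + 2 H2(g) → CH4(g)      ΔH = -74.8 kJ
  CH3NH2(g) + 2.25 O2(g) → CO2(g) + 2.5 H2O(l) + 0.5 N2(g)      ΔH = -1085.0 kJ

equation 1 as written (NO(g) already on the product side): +90.3 kJ
equation 2 as written (HCN(g) already on the reactant side): -671.5 kJ
equation 3 as written: -285.8 kJ
equation 4: not needed (CH4(g) appears nowhere else).
equation 5 reversed (reverse to put CH3NH2(g) on the product side): +1085.0 kJ
By Hess's law, ΔH = (1)·(+90.3) + (1)·(-671.5) + (1)·(-285.8) + (-1)·(-1085.0) = 218.0 kJ

ΔH = 218.0 kJ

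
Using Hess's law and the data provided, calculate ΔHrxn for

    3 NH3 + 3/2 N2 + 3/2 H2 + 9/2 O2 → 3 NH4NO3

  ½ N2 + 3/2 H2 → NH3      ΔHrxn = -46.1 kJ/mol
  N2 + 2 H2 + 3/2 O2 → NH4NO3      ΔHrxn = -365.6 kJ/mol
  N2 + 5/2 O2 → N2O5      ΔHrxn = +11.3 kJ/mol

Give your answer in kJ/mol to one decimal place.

equation 1 reversed and × 3 (NH3 must end up as a reactant; ×3 to match 3 NH3 in the target): (-3)·(-46.1) = +138.3 kJ/mol
equation 2 × 3 (×3 to match 3 NH4NO3 in the target): (3)·(-365.6) = -1096.8 kJ/mol
equation 3: not needed (N2O5 appears nowhere else).
ΔHrxn = (+138.3) + (-1096.8) = -958.5 kJ/mol

ΔHrxn = -958.5 kJ/mol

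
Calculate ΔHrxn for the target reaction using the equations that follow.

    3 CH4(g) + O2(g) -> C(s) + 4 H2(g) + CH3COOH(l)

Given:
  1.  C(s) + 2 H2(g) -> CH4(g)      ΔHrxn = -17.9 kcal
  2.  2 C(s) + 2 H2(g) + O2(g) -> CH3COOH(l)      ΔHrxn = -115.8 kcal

ΔHrxn = -62.1 kcal

eq. 1 reversed and × 3: (-3)·(-17.9) = +53.7 kcal
eq. 2 as written: -115.8 kcal
By Hess's law, ΔHrxn = (-3)·(-17.9) + (1)·(-115.8) = -62.1 kcal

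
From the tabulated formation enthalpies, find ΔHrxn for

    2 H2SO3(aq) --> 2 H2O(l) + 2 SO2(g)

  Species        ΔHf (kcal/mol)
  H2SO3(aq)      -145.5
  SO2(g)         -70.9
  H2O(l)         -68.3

Products: 2·(-68.3) + 2·(-70.9) = -278.4
Reactants: 2·(-145.5) = -291.0
ΔHrxn = (-278.4) − (-291.0) = 12.6 kcal/mol

ΔHrxn = 12.6 kcal/mol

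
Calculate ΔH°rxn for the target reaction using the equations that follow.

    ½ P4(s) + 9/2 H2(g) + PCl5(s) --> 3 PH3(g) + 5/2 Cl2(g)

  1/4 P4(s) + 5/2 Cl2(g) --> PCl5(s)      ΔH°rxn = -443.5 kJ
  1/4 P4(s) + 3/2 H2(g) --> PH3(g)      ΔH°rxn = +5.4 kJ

ΔH°rxn = 459.7 kJ

equation 1 reversed: +443.5 kJ
equation 2 × 3: (3)·(+5.4) = +16.2 kJ
Summing the manipulated equations, ΔH°rxn = (-1)·(-443.5) + (3)·(+5.4) = 459.7 kJ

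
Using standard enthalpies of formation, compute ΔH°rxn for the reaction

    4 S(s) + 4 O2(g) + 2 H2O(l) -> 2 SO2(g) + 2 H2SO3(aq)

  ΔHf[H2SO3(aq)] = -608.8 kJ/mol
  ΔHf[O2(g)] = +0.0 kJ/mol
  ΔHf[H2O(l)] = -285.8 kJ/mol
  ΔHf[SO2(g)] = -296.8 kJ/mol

Products: 2·(-296.8) + 2·(-608.8) = -1811.2
Reactants: 4·(+0.0) + 4·(+0.0) + 2·(-285.8) = -571.6
ΔH°rxn = (-1811.2) − (-571.6) = -1239.6 kJ/mol

ΔH°rxn = -1239.6 kJ/mol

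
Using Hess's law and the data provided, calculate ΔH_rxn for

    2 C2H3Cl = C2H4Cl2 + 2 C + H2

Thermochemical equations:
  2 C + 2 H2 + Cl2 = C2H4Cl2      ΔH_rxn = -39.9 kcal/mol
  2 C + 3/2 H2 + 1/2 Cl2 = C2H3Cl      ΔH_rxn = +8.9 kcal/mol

ΔH_rxn = -57.7 kcal/mol

equation 1 as written: -39.9 kcal/mol
equation 2 reversed and × 2: (-2)·(+8.9) = -17.8 kcal/mol
By Hess's law, ΔH_rxn = (1)·(-39.9) + (-2)·(+8.9) = -57.7 kcal/mol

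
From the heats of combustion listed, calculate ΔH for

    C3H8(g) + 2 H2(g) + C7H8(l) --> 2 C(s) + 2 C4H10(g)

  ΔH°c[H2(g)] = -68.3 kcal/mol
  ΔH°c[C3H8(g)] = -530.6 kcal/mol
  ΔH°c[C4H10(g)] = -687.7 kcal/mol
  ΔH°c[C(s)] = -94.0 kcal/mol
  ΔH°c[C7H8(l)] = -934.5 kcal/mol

ΔH = -38.3 kcal/mol

With combustion enthalpies, reactants minus products:
= [1·(-530.6) + 2·(-68.3) + 1·(-934.5)] − [2·(-94.0) + 2·(-687.7)]
= -38.3 kcal/mol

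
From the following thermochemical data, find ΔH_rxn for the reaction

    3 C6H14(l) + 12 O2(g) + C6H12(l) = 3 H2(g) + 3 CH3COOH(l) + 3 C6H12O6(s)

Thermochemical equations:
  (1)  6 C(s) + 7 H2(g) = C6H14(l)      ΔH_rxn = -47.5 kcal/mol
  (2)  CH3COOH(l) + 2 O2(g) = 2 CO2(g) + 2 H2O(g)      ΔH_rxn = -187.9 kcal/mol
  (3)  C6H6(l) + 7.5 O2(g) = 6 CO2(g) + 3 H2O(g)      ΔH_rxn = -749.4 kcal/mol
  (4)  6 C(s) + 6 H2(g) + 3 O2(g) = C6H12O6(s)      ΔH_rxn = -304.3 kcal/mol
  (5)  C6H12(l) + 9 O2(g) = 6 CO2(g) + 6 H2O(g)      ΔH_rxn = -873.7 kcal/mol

ΔH_rxn = -1080.4 kcal/mol

(1) reversed and × 3: (-3)·(-47.5) = +142.5 kcal/mol
(2) reversed and × 3: (-3)·(-187.9) = +563.7 kcal/mol
(3): not needed.
(4) × 3: (3)·(-304.3) = -912.9 kcal/mol
(5) as written: -873.7 kcal/mol
ΔH_rxn = (+142.5) + (+563.7) + (-912.9) + (-873.7) = -1080.4 kcal/mol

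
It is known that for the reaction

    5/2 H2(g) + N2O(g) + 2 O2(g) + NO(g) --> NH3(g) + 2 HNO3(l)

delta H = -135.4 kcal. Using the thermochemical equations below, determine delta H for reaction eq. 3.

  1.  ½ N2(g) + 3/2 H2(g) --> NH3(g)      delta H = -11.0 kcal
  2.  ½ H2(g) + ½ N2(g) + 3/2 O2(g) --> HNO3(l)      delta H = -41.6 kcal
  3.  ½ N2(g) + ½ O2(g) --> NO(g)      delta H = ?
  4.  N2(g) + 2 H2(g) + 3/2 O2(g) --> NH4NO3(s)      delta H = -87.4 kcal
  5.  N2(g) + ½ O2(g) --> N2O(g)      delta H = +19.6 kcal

eq. 1 as written: -11.0 kcal
eq. 2 × 2: (2)·(-41.6) = -83.2 kcal
eq. 3 reversed: contributes −x
eq. 4: not needed.
eq. 5 reversed: -19.6 kcal
-135.4 = (-11.0) + (-83.2) + (-19.6) − x
x = (-135.4 − (-113.8)) / (-1) = 21.6 kcal

delta H = 21.6 kcal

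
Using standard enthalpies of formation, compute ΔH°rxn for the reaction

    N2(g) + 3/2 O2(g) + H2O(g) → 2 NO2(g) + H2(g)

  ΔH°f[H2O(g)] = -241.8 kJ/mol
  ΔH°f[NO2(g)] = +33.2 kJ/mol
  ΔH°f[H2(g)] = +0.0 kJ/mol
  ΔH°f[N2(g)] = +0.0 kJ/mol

Products: 2·(+33.2) + 1·(+0.0) = +66.4
Reactants: 1·(+0.0) + 3/2·(+0.0) + 1·(-241.8) = -241.8
ΔH°rxn = (+66.4) − (-241.8) = 308.2 kJ/mol

ΔH°rxn = 308.2 kJ/mol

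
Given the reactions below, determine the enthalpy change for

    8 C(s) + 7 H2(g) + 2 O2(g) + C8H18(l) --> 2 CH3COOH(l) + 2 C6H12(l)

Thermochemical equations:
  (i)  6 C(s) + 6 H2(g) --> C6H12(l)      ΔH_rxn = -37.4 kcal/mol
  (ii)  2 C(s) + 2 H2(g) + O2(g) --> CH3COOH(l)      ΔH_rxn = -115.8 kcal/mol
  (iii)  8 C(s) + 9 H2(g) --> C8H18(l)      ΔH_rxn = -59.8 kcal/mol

ΔH_rxn = -246.6 kcal/mol

(i) × 2 (scale by 2 for the 2 C6H12(l)): (2)·(-37.4) = -74.8 kcal/mol
(ii) × 2 (scale by 2 for the 2 CH3COOH(l)): (2)·(-115.8) = -231.6 kcal/mol
(iii) reversed (reverse to put C8H18(l) on the reactant side): +59.8 kcal/mol
Summing the manipulated equations, ΔH_rxn = (2)·(-37.4) + (2)·(-115.8) + (-1)·(-59.8) = -246.6 kcal/mol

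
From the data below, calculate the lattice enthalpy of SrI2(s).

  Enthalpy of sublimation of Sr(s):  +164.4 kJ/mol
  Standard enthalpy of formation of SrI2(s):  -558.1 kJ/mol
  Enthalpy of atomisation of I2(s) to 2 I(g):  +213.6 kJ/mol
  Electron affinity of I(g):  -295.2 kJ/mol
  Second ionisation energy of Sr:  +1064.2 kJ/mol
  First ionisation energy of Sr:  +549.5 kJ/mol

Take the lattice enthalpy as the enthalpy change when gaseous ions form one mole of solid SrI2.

U = -1959.4 kJ/mol

ΔHf° = 1·ΔHsub + 1·(ΣIE) + 1·D(I2) + 2·EA + U
-558.1 = 1·(+164.4) + 1·(+1613.7) + 1·(+213.6) + 2·(-295.2) + U
U = -558.1 − (+1401.3) = -1959.4 kJ/mol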